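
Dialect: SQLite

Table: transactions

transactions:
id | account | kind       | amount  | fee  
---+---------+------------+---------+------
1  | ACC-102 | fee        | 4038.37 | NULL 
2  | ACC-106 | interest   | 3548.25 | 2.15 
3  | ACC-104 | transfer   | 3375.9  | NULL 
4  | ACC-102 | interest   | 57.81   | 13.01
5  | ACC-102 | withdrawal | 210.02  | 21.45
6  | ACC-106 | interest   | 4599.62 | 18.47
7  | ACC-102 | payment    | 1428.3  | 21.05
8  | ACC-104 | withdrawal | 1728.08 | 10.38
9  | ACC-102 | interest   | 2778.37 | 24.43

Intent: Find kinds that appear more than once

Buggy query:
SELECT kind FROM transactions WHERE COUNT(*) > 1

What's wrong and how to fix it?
Bug: COUNT(*) is an aggregate and cannot be used in WHERE

Fix: Group first, then use HAVING for the count condition

Corrected query:
SELECT kind FROM transactions GROUP BY kind HAVING COUNT(*) > 1

Result:
kind      
----------
interest  
withdrawal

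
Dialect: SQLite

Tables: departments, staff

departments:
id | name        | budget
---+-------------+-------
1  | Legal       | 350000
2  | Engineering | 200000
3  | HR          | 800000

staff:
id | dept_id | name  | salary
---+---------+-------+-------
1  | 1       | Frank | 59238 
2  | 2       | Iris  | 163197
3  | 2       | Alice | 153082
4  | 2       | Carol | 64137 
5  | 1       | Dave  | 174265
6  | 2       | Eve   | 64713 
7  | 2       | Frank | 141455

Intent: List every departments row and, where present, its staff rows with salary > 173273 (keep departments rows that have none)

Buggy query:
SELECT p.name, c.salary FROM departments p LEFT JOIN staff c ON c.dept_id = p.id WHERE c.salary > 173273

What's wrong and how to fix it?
Bug: Filtering c.salary in WHERE discards the NULL rows produced by LEFT JOIN, turning it into an inner join

Fix: Move the right-table condition into the ON clause so unmatched parents are kept

Corrected query:
SELECT p.name, c.salary FROM departments p LEFT JOIN staff c ON c.dept_id = p.id AND c.salary > 173273

Result:
name        | salary
------------+-------
Legal       | 174265
Engineering | NULL  
HR          | NULL  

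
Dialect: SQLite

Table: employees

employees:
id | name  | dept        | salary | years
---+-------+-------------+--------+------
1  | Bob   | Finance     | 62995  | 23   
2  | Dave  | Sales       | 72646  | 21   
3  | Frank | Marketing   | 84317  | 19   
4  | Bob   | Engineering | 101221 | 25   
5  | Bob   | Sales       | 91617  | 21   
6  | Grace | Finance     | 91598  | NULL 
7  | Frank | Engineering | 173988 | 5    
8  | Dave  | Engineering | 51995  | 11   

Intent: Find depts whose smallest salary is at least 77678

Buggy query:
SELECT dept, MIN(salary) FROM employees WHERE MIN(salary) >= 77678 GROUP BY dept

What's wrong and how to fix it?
Bug: MIN() in WHERE is a misuse of aggregate

Fix: Use HAVING for the per-group MIN condition

Corrected query:
SELECT dept, MIN(salary) FROM employees GROUP BY dept HAVING MIN(salary) >= 77678

Result:
dept      | MIN(salary)
----------+------------
Marketing | 84317      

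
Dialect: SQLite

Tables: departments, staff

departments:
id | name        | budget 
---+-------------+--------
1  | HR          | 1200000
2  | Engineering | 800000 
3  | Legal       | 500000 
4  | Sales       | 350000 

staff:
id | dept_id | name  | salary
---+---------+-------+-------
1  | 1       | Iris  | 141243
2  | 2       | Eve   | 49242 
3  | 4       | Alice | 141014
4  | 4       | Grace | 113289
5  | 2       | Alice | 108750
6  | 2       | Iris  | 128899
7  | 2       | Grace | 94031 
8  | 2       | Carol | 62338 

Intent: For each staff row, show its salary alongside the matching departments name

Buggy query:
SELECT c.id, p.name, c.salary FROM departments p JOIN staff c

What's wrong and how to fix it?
Bug: Missing join condition: each staff row is matched to all departments rows instead of just its own

Fix: Specify the join condition linking the foreign key to the parent id

Corrected query:
SELECT c.id, p.name, c.salary FROM departments p JOIN staff c ON c.dept_id = p.id

Result:
id | name        | salary
---+-------------+-------
1  | HR          | 141243
2  | Engineering | 49242 
3  | Sales       | 141014
4  | Sales       | 113289
5  | Engineering | 108750
6  | Engineering | 128899
7  | Engineering | 94031 
8  | Engineering | 62338 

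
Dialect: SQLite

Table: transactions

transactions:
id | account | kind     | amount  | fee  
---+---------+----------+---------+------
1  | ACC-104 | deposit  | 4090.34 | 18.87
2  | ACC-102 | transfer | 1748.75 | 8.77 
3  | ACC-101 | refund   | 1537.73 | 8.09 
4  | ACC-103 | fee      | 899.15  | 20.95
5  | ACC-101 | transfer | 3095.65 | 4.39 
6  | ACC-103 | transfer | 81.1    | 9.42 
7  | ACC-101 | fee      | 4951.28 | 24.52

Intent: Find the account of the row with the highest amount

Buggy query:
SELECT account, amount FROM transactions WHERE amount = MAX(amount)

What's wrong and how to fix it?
Bug: WHERE is evaluated per row; an aggregate over the whole table isn't defined there

Fix: Wrap MAX in a scalar subquery so WHERE compares against a single value

Corrected query:
SELECT account, amount FROM transactions WHERE amount = (SELECT MAX(amount) FROM transactions)

Result:
account | amount 
--------+--------
ACC-101 | 4951.28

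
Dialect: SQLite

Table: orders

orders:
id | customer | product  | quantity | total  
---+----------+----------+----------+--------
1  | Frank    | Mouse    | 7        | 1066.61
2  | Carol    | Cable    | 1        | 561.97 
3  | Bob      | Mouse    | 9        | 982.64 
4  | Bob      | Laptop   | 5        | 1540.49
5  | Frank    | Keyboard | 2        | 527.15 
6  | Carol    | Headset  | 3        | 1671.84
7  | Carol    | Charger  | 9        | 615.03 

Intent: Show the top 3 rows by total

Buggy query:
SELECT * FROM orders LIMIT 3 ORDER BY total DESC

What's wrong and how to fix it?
Bug: ORDER BY cannot follow LIMIT; LIMIT is the final clause

Fix: Swap the clauses: ORDER BY first, then LIMIT

Corrected query:
SELECT * FROM orders ORDER BY total DESC LIMIT 3

Result:
id | customer | product | quantity | total  
---+----------+---------+----------+--------
6  | Carol    | Headset | 3        | 1671.84
4  | Bob      | Laptop  | 5        | 1540.49
1  | Frank    | Mouse   | 7        | 1066.61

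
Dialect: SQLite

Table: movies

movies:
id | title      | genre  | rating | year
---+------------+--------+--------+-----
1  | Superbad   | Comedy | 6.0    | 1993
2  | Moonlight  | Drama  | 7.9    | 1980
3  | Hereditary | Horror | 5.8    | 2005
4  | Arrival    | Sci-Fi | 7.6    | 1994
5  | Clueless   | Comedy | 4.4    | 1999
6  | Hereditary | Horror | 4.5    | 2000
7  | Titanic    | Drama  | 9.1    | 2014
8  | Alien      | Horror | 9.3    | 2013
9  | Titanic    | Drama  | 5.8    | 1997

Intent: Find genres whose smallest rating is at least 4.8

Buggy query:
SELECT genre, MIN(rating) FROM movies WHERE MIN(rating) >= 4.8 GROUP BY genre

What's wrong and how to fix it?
Bug: Aggregates like MIN are computed per group after WHERE runs

Fix: Use HAVING for the per-group MIN condition

Corrected query:
SELECT genre, MIN(rating) FROM movies GROUP BY genre HAVING MIN(rating) >= 4.8

Result:
genre  | MIN(rating)
-------+------------
Drama  | 5.8        
Sci-Fi | 7.6        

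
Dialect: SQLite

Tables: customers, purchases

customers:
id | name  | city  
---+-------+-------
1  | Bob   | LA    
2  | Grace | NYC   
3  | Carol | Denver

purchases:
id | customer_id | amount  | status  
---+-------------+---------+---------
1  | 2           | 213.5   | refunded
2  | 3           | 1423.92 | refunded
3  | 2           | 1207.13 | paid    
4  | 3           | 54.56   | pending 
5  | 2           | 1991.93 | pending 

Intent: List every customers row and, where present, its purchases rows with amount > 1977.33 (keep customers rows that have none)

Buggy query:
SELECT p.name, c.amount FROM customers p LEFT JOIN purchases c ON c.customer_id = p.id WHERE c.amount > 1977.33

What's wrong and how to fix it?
Bug: A WHERE condition on the right-hand table after LEFT JOIN drops unmatched parents

Fix: Put 'c.amount > 1977.33' in the JOIN's ON clause instead of WHERE

Corrected query:
SELECT p.name, c.amount FROM customers p LEFT JOIN purchases c ON c.customer_id = p.id AND c.amount > 1977.33

Result:
name  | amount 
------+--------
Bob   | NULL   
Grace | 1991.93
Carol | NULL   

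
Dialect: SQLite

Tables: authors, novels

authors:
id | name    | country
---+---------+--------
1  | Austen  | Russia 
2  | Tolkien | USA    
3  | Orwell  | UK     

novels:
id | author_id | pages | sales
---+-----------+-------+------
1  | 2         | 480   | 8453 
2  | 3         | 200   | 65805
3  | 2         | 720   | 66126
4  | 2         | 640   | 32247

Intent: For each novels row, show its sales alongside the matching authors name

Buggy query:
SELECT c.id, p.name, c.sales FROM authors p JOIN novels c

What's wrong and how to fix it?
Bug: Missing join condition: each novels row is matched to all authors rows instead of just its own

Fix: Add ON c.author_id = p.id to the JOIN

Corrected query:
SELECT c.id, p.name, c.sales FROM authors p JOIN novels c ON c.author_id = p.id

Result:
id | name    | sales
---+---------+------
1  | Tolkien | 8453 
2  | Orwell  | 65805
3  | Tolkien | 66126
4  | Tolkien | 32247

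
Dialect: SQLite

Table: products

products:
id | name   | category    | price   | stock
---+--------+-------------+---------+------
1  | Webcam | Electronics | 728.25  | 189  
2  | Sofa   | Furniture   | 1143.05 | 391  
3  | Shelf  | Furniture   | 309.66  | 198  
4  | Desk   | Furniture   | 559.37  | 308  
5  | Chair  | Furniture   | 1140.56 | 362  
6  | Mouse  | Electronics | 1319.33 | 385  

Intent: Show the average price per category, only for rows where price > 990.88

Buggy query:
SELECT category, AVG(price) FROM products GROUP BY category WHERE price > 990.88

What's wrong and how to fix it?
Bug: WHERE cannot follow GROUP BY

Fix: Place WHERE between FROM and GROUP BY

Corrected query:
SELECT category, AVG(price) FROM products WHERE price > 990.88 GROUP BY category

Result:
category    | AVG(price)
------------+-----------
Electronics | 1319.33   
Furniture   | 1141.805  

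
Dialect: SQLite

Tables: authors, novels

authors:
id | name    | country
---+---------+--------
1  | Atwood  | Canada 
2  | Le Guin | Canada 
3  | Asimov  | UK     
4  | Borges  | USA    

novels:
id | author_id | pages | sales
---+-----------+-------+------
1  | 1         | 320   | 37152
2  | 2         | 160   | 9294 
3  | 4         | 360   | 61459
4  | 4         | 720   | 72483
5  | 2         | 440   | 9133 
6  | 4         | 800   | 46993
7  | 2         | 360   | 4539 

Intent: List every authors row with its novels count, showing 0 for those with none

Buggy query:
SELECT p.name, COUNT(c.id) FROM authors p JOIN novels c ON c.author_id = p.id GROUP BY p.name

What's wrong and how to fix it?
Bug: An inner join excludes parents with zero children

Fix: Use LEFT JOIN so parents without children still appear (COUNT(c.id) gives 0)

Corrected query:
SELECT p.name, COUNT(c.id) FROM authors p LEFT JOIN novels c ON c.author_id = p.id GROUP BY p.name

Result:
name    | COUNT(c.id)
--------+------------
Asimov  | 0          
Atwood  | 1          
Borges  | 3          
Le Guin | 3          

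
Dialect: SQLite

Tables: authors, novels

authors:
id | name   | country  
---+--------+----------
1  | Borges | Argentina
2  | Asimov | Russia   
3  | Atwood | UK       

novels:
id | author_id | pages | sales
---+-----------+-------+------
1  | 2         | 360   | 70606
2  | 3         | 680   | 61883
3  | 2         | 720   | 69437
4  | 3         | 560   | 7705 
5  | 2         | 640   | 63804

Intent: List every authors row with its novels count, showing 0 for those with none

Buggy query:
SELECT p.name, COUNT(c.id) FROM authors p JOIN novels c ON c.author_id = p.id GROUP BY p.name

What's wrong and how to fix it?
Bug: An inner join excludes parents with zero children

Fix: Use LEFT JOIN so parents without children still appear (COUNT(c.id) gives 0)

Corrected query:
SELECT p.name, COUNT(c.id) FROM authors p LEFT JOIN novels c ON c.author_id = p.id GROUP BY p.name

Result:
name   | COUNT(c.id)
-------+------------
Asimov | 3          
Atwood | 2          
Borges | 0          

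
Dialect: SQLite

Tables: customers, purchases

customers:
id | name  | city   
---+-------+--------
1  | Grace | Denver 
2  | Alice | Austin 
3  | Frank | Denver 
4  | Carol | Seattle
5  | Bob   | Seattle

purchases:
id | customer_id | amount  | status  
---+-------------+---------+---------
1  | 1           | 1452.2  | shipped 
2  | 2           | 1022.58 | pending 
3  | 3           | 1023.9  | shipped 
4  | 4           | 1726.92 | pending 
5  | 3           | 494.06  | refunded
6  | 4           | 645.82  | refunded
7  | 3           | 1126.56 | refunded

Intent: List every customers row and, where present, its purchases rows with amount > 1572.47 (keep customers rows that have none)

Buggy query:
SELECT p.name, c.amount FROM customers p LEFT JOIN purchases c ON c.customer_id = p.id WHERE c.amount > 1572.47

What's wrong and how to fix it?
Bug: A WHERE condition on the right-hand table after LEFT JOIN drops unmatched parents

Fix: Move the right-table condition into the ON clause so unmatched parents are kept

Corrected query:
SELECT p.name, c.amount FROM customers p LEFT JOIN purchases c ON c.customer_id = p.id AND c.amount > 1572.47

Result:
name  | amount 
------+--------
Grace | NULL   
Alice | NULL   
Frank | NULL   
Carol | 1726.92
Bob   | NULL   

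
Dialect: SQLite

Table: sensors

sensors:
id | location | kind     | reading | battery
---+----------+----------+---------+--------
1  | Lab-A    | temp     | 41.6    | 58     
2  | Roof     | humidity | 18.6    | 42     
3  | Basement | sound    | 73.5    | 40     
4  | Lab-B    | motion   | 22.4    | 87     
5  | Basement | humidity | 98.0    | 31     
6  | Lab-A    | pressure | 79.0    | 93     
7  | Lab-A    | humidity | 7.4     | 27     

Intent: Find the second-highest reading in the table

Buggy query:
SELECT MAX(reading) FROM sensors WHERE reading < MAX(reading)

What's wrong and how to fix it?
Bug: MAX(reading) on the right of the comparison is an aggregate-in-WHERE error

Fix: Put the inner MAX in a scalar subquery

Corrected query:
SELECT MAX(reading) FROM sensors WHERE reading < (SELECT MAX(reading) FROM sensors)

Result:
MAX(reading)
------------
79          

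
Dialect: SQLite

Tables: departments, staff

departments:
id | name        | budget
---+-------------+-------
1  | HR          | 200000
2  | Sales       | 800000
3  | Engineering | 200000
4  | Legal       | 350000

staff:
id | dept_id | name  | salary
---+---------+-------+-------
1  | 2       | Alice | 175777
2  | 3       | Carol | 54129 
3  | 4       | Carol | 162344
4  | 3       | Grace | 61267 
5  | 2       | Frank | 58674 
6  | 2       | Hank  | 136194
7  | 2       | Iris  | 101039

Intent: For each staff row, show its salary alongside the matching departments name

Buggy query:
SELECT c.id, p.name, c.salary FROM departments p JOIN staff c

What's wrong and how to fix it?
Bug: Missing join condition: each staff row is matched to all departments rows instead of just its own

Fix: Specify the join condition linking the foreign key to the parent id

Corrected query:
SELECT c.id, p.name, c.salary FROM departments p JOIN staff c ON c.dept_id = p.id

Result:
id | name        | salary
---+-------------+-------
1  | Sales       | 175777
2  | Engineering | 54129 
3  | Legal       | 162344
4  | Engineering | 61267 
5  | Sales       | 58674 
6  | Sales       | 136194
7  | Sales       | 101039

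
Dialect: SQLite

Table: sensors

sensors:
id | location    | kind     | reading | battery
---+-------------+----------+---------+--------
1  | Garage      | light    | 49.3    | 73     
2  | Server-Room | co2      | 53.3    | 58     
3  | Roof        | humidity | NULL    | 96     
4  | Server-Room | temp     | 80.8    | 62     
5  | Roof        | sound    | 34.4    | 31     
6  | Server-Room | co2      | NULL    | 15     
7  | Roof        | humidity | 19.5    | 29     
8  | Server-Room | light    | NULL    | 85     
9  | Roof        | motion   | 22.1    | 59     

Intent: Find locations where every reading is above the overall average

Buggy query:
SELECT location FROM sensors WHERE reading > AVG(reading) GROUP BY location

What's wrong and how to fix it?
Bug: AVG() is an aggregate; it can't sit directly in WHERE

Fix: Use a subquery for AVG and a HAVING MIN(...) filter so the condition holds for every row in the group

Corrected query:
SELECT location FROM sensors GROUP BY location HAVING MIN(reading) > (SELECT AVG(reading) FROM sensors)

Result:
location   
-----------
Garage     
Server-Room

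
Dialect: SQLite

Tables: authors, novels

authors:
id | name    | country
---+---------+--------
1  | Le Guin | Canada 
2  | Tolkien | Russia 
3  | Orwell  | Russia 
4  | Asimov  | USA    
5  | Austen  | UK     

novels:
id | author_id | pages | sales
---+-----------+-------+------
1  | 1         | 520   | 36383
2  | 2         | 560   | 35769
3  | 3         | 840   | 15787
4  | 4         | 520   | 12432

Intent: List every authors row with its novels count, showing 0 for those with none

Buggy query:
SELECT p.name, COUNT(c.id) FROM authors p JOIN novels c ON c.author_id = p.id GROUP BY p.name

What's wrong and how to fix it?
Bug: An inner join excludes parents with zero children

Fix: Switch to LEFT JOIN to retain unmatched parent rows

Corrected query:
SELECT p.name, COUNT(c.id) FROM authors p LEFT JOIN novels c ON c.author_id = p.id GROUP BY p.name

Result:
name    | COUNT(c.id)
--------+------------
Asimov  | 1          
Austen  | 0          
Le Guin | 1          
Orwell  | 1          
Tolkien | 1          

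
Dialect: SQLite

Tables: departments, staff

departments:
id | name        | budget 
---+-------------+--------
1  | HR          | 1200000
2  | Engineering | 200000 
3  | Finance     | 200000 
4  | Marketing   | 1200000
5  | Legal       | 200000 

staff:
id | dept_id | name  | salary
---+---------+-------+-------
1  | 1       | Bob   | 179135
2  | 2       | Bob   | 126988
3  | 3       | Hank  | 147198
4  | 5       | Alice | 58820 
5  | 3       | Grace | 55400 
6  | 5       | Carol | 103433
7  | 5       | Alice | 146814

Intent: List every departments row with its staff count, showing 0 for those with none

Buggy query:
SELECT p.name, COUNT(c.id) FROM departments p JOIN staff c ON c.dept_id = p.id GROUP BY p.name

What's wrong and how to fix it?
Bug: An inner join excludes parents with zero children

Fix: Use LEFT JOIN so parents without children still appear (COUNT(c.id) gives 0)

Corrected query:
SELECT p.name, COUNT(c.id) FROM departments p LEFT JOIN staff c ON c.dept_id = p.id GROUP BY p.name

Result:
name        | COUNT(c.id)
------------+------------
Engineering | 1          
Finance     | 2          
HR          | 1          
Legal       | 3          
Marketing   | 0          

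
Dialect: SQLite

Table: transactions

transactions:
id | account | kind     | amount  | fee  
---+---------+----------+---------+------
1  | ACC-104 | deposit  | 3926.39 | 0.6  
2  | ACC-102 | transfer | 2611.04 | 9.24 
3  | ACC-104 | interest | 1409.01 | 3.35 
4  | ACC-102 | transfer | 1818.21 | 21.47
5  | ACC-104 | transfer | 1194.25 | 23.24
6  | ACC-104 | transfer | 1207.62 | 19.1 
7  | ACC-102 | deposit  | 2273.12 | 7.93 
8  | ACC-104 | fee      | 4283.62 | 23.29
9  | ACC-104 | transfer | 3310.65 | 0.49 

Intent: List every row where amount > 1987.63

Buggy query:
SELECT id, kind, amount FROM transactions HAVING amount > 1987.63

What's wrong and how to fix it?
Bug: HAVING filters the output of aggregation, but this query has no GROUP BY and no aggregate functions, so SQLite rejects it (HAVING clause on a non-aggregate query); the condition here is per row

Fix: Replace HAVING with WHERE since the condition applies to individual rows

Corrected query:
SELECT id, kind, amount FROM transactions WHERE amount > 1987.63

Result:
id | kind     | amount 
---+----------+--------
1  | deposit  | 3926.39
2  | transfer | 2611.04
7  | deposit  | 2273.12
8  | fee      | 4283.62
9  | transfer | 3310.65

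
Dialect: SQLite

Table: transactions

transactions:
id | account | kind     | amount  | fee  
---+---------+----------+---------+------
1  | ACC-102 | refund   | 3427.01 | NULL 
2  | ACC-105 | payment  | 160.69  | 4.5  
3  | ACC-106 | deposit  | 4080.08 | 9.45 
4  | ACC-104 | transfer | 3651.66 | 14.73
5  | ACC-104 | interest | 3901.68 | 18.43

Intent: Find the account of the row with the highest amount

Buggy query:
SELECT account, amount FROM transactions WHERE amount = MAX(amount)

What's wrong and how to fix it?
Bug: MAX(amount) is an aggregate and cannot be used directly in WHERE

Fix: Use a subquery: WHERE amount = (SELECT MAX(amount) FROM transactions)

Corrected query:
SELECT account, amount FROM transactions WHERE amount = (SELECT MAX(amount) FROM transactions)

Result:
account | amount 
--------+--------
ACC-106 | 4080.08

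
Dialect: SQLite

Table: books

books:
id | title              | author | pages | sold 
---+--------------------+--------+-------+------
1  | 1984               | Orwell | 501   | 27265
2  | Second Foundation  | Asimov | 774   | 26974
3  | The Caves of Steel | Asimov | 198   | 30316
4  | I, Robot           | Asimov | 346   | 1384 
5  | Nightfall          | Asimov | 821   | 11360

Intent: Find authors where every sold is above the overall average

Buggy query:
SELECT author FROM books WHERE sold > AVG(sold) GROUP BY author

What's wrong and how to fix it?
Bug: WHERE evaluates per row before aggregation, so AVG() is unavailable

Fix: Compute the overall average in a scalar subquery and compare each group's MIN against it in HAVING

Corrected query:
SELECT author FROM books GROUP BY author HAVING MIN(sold) > (SELECT AVG(sold) FROM books)

Result:
author
------
Orwell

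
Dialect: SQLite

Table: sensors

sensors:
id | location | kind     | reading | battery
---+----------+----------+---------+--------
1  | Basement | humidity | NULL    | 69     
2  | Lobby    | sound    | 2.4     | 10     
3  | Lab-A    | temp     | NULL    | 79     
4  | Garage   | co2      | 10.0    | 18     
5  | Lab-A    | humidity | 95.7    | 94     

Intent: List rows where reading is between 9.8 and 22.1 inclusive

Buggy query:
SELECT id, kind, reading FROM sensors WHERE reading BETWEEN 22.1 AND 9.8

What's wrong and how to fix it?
Bug: BETWEEN expects the lower bound first; with 22.1 AND 9.8 the range is empty

Fix: Swap the bounds so the smaller value comes first

Corrected query:
SELECT id, kind, reading FROM sensors WHERE reading BETWEEN 9.8 AND 22.1

Result:
id | kind | reading
---+------+--------
4  | co2  | 10     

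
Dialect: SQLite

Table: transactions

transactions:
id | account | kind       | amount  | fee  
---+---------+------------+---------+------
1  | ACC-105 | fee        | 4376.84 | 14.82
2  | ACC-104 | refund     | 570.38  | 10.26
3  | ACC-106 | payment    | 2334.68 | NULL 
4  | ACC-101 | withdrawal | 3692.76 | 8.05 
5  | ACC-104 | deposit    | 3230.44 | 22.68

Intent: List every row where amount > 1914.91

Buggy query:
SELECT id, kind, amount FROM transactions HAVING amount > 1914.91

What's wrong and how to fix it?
Bug: This is a non-aggregate query (no GROUP BY, no aggregates), so in SQLite the HAVING clause is invalid here; a row-level condition belongs in WHERE

Fix: Use WHERE for row-level filtering

Corrected query:
SELECT id, kind, amount FROM transactions WHERE amount > 1914.91

Result:
id | kind       | amount 
---+------------+--------
1  | fee        | 4376.84
3  | payment    | 2334.68
4  | withdrawal | 3692.76
5  | deposit    | 3230.44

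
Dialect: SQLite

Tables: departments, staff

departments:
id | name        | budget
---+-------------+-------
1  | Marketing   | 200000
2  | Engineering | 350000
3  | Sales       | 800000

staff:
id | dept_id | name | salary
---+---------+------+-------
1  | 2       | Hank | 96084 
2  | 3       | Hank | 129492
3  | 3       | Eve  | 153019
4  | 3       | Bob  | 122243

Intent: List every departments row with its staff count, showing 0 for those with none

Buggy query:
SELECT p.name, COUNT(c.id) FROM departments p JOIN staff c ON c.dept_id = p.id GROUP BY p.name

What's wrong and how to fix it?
Bug: An inner join excludes parents with zero children

Fix: Switch to LEFT JOIN to retain unmatched parent rows

Corrected query:
SELECT p.name, COUNT(c.id) FROM departments p LEFT JOIN staff c ON c.dept_id = p.id GROUP BY p.name

Result:
name        | COUNT(c.id)
------------+------------
Engineering | 1          
Marketing   | 0          
Sales       | 3          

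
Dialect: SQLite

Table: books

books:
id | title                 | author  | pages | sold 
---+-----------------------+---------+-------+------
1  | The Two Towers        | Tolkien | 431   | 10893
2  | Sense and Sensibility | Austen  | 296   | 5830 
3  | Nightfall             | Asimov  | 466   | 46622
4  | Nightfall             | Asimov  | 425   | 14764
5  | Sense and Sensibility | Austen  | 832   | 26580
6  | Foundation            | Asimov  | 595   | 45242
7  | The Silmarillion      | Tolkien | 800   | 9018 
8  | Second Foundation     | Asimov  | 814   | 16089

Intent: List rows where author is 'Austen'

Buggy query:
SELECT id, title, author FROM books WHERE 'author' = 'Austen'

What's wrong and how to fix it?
Bug: 'author' in single quotes is a string literal, not the column; the comparison is literal-vs-literal and never true

Fix: Reference the column as author without single quotes

Corrected query:
SELECT id, title, author FROM books WHERE author = 'Austen'

Result:
id | title                 | author
---+-----------------------+-------
2  | Sense and Sensibility | Austen
5  | Sense and Sensibility | Austen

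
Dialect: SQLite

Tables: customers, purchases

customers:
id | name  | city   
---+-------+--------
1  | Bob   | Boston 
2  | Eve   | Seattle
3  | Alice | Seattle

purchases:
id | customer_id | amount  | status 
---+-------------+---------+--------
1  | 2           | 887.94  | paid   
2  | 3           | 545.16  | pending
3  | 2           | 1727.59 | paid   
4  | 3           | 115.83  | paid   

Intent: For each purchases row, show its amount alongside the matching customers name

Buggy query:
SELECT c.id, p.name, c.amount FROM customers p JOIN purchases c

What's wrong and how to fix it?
Bug: JOIN with no ON clause produces a cartesian product; every purchases row pairs with every customers row

Fix: Add ON c.customer_id = p.id to the JOIN

Corrected query:
SELECT c.id, p.name, c.amount FROM customers p JOIN purchases c ON c.customer_id = p.id

Result:
id | name  | amount 
---+-------+--------
1  | Eve   | 887.94 
2  | Alice | 545.16 
3  | Eve   | 1727.59
4  | Alice | 115.83 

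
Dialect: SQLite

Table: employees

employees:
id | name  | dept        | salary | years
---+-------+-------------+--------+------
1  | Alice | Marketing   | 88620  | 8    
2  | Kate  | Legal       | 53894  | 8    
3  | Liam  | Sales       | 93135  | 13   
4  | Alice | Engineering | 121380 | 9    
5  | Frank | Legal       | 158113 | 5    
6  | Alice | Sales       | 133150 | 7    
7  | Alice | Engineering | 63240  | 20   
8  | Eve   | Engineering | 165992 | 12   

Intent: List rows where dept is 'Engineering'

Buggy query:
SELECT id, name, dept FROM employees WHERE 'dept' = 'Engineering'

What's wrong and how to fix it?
Bug: 'dept' in single quotes is a string literal, not the column; the comparison is literal-vs-literal and never true

Fix: Remove the quotes around the column name (or use double quotes for an identifier)

Corrected query:
SELECT id, name, dept FROM employees WHERE dept = 'Engineering'

Result:
id | name  | dept       
---+-------+------------
4  | Alice | Engineering
7  | Alice | Engineering
8  | Eve   | Engineering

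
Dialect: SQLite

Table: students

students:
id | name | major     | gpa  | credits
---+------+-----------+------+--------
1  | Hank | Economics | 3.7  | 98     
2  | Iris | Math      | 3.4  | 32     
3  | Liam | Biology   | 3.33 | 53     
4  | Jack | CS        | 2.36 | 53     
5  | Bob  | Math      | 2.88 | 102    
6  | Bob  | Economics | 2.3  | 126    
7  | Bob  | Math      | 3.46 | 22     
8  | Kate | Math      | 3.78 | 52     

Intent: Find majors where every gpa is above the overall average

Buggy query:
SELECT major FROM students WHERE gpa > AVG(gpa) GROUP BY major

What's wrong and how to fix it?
Bug: WHERE evaluates per row before aggregation, so AVG() is unavailable

Fix: Compute the overall average in a scalar subquery and compare each group's MIN against it in HAVING

Corrected query:
SELECT major FROM students GROUP BY major HAVING MIN(gpa) > (SELECT AVG(gpa) FROM students)

Result:
major  
-------
Biology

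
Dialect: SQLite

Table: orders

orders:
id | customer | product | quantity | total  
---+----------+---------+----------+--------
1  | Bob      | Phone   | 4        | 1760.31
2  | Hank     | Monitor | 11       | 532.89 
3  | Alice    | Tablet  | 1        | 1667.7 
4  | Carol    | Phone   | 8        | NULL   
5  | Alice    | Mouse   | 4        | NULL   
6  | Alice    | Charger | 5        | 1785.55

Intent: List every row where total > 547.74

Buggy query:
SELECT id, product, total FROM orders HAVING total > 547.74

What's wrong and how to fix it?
Bug: HAVING filters the output of aggregation, but this query has no GROUP BY and no aggregate functions, so SQLite rejects it (HAVING clause on a non-aggregate query); the condition here is per row

Fix: Use WHERE for row-level filtering

Corrected query:
SELECT id, product, total FROM orders WHERE total > 547.74

Result:
id | product | total  
---+---------+--------
1  | Phone   | 1760.31
3  | Tablet  | 1667.7 
6  | Charger | 1785.55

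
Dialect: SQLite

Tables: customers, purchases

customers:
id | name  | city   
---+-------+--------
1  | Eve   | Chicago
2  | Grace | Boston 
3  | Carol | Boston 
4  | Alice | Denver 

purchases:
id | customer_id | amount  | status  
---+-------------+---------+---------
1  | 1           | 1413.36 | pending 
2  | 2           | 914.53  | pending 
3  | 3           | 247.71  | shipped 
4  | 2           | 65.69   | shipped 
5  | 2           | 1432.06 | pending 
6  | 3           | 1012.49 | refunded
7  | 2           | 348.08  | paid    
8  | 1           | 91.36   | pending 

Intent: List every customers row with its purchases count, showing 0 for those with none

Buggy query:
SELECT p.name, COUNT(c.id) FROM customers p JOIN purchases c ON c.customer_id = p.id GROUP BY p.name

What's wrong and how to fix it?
Bug: INNER JOIN drops customers rows that have no matching purchases rows

Fix: Use LEFT JOIN so parents without children still appear (COUNT(c.id) gives 0)

Corrected query:
SELECT p.name, COUNT(c.id) FROM customers p LEFT JOIN purchases c ON c.customer_id = p.id GROUP BY p.name

Result:
name  | COUNT(c.id)
------+------------
Alice | 0          
Carol | 2          
Eve   | 2          
Grace | 4          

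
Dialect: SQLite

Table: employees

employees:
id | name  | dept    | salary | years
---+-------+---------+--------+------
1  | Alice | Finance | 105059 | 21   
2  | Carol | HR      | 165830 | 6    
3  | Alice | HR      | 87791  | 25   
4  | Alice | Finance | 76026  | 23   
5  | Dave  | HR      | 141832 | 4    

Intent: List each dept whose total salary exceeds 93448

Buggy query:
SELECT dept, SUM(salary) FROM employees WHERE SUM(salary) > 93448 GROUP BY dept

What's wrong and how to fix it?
Bug: Aggregate functions cannot appear in a WHERE clause

Fix: Move the aggregate condition to a HAVING clause

Corrected query:
SELECT dept, SUM(salary) FROM employees GROUP BY dept HAVING SUM(salary) > 93448

Result:
dept    | SUM(salary)
--------+------------
Finance | 181085     
HR      | 395453     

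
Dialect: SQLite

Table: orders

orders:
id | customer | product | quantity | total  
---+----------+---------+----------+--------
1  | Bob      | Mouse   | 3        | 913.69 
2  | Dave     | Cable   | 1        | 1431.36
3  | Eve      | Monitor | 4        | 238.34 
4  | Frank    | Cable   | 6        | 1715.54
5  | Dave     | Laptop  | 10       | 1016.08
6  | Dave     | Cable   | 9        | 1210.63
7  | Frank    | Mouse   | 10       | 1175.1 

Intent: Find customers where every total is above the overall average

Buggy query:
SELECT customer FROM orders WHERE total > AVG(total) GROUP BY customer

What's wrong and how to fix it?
Bug: WHERE evaluates per row before aggregation, so AVG() is unavailable

Fix: Compute the overall average in a scalar subquery and compare each group's MIN against it in HAVING

Corrected query:
SELECT customer FROM orders GROUP BY customer HAVING MIN(total) > (SELECT AVG(total) FROM orders)

Result:
customer
--------
Frank   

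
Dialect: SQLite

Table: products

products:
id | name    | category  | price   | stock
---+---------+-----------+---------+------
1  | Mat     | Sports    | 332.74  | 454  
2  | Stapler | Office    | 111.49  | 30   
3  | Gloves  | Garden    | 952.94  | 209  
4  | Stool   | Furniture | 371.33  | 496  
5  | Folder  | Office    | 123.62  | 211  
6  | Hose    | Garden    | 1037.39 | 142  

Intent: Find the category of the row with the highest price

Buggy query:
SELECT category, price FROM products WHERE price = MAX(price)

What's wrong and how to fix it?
Bug: WHERE is evaluated per row; an aggregate over the whole table isn't defined there

Fix: Wrap MAX in a scalar subquery so WHERE compares against a single value

Corrected query:
SELECT category, price FROM products WHERE price = (SELECT MAX(price) FROM products)

Result:
category | price  
---------+--------
Garden   | 1037.39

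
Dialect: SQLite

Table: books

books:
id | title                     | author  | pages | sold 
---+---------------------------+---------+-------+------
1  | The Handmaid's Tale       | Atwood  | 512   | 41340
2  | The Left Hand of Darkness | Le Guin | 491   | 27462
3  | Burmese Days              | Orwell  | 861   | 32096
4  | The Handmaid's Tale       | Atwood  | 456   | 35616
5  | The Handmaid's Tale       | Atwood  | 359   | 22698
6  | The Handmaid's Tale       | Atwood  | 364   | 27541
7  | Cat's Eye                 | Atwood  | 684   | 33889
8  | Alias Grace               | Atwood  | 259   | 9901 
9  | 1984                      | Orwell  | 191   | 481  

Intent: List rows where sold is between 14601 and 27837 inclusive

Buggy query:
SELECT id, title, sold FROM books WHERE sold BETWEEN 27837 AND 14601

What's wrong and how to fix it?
Bug: BETWEEN expects the lower bound first; with 27837 AND 14601 the range is empty

Fix: Write BETWEEN 14601 AND 27837

Corrected query:
SELECT id, title, sold FROM books WHERE sold BETWEEN 14601 AND 27837

Result:
id | title                     | sold 
---+---------------------------+------
2  | The Left Hand of Darkness | 27462
5  | The Handmaid's Tale       | 22698
6  | The Handmaid's Tale       | 27541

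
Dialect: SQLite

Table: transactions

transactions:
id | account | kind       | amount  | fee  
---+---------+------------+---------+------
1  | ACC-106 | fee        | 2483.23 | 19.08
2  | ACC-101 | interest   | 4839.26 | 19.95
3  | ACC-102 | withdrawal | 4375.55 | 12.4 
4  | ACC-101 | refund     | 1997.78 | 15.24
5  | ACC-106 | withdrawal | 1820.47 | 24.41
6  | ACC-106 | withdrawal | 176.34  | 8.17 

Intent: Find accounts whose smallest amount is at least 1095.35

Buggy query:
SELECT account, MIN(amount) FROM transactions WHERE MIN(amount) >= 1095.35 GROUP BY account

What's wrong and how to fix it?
Bug: MIN() in WHERE is a misuse of aggregate

Fix: Use HAVING for the per-group MIN condition

Corrected query:
SELECT account, MIN(amount) FROM transactions GROUP BY account HAVING MIN(amount) >= 1095.35

Result:
account | MIN(amount)
--------+------------
ACC-101 | 1997.78    
ACC-102 | 4375.55    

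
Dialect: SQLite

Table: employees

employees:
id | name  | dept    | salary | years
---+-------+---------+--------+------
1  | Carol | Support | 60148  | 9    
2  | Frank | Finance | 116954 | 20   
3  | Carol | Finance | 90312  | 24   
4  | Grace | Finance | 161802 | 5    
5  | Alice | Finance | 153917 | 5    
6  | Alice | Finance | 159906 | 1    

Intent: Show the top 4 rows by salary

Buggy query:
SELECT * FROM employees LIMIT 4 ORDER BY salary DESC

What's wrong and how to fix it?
Bug: LIMIT must come after ORDER BY

Fix: Sort with ORDER BY, then apply LIMIT

Corrected query:
SELECT * FROM employees ORDER BY salary DESC LIMIT 4

Result:
id | name  | dept    | salary | years
---+-------+---------+--------+------
4  | Grace | Finance | 161802 | 5    
6  | Alice | Finance | 159906 | 1    
5  | Alice | Finance | 153917 | 5    
2  | Frank | Finance | 116954 | 20   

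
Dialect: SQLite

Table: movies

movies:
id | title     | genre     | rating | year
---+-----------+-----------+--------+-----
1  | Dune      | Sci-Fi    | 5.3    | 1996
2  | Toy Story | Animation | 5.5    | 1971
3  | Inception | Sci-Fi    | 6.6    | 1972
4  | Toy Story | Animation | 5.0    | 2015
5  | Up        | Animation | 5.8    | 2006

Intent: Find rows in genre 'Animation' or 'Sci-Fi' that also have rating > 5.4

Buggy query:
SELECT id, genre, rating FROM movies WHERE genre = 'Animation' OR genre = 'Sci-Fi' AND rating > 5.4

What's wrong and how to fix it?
Bug: AND binds tighter than OR, so this parses as genre = 'Animation' OR (genre = 'Sci-Fi' AND rating > 5.4)

Fix: Add parentheses around the OR so the AND applies to both alternatives

Corrected query:
SELECT id, genre, rating FROM movies WHERE (genre = 'Animation' OR genre = 'Sci-Fi') AND rating > 5.4

Result:
id | genre     | rating
---+-----------+-------
2  | Animation | 5.5   
3  | Sci-Fi    | 6.6   
5  | Animation | 5.8   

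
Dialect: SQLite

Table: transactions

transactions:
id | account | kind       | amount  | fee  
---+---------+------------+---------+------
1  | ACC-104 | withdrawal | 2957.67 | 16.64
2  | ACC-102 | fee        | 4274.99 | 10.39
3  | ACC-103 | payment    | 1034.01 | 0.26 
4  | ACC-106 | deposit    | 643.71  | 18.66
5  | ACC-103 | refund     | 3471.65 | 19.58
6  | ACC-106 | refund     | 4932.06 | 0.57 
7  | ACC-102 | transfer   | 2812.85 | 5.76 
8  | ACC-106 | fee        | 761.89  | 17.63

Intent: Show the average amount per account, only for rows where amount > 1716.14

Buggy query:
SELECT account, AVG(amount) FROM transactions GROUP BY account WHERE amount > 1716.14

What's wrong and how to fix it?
Bug: Row-level WHERE must come before GROUP BY in the clause order

Fix: Place WHERE between FROM and GROUP BY

Corrected query:
SELECT account, AVG(amount) FROM transactions WHERE amount > 1716.14 GROUP BY account

Result:
account | AVG(amount)
--------+------------
ACC-102 | 3543.92    
ACC-103 | 3471.65    
ACC-104 | 2957.67    
ACC-106 | 4932.06    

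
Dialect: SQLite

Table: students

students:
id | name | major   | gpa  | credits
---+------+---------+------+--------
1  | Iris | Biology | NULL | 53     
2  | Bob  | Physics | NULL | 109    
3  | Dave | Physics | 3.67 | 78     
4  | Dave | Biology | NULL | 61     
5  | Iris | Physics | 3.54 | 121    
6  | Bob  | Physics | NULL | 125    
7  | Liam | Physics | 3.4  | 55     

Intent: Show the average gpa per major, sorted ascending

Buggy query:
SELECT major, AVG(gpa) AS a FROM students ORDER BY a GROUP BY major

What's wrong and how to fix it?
Bug: GROUP BY must precede ORDER BY

Fix: Move ORDER BY to the end, after GROUP BY

Corrected query:
SELECT major, AVG(gpa) AS a FROM students GROUP BY major ORDER BY a

Result:
major   | a       
--------+---------
Biology | NULL    
Physics | 3.536667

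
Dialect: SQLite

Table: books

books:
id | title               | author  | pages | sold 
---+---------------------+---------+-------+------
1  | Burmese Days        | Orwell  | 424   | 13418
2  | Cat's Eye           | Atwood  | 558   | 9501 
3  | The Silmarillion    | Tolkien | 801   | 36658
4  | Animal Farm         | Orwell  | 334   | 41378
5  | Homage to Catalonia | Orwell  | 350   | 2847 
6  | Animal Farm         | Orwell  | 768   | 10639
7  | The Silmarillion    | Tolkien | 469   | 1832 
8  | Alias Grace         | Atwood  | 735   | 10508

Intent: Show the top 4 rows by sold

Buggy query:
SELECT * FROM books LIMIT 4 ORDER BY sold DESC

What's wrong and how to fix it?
Bug: LIMIT must come after ORDER BY

Fix: Sort with ORDER BY, then apply LIMIT

Corrected query:
SELECT * FROM books ORDER BY sold DESC LIMIT 4

Result:
id | title            | author  | pages | sold 
---+------------------+---------+-------+------
4  | Animal Farm      | Orwell  | 334   | 41378
3  | The Silmarillion | Tolkien | 801   | 36658
1  | Burmese Days     | Orwell  | 424   | 13418
6  | Animal Farm      | Orwell  | 768   | 10639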